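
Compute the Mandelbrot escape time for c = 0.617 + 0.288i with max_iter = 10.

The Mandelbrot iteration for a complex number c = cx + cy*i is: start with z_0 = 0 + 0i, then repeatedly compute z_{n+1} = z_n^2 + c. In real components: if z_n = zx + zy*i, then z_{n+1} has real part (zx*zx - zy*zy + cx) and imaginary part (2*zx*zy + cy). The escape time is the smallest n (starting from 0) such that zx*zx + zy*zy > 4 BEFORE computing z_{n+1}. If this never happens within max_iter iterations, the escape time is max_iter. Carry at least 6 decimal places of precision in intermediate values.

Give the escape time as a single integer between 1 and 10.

Answer: 4

Derivation:
z_0 = 0 + 0i, c = 0.6170 + 0.2880i
Iter 1: z = 0.6170 + 0.2880i, |z|^2 = 0.4636
Iter 2: z = 0.9147 + 0.6434i, |z|^2 = 1.2507
Iter 3: z = 1.0398 + 1.4651i, |z|^2 = 3.2277
Iter 4: z = -0.4483 + 3.3348i, |z|^2 = 11.3218
Escaped at iteration 4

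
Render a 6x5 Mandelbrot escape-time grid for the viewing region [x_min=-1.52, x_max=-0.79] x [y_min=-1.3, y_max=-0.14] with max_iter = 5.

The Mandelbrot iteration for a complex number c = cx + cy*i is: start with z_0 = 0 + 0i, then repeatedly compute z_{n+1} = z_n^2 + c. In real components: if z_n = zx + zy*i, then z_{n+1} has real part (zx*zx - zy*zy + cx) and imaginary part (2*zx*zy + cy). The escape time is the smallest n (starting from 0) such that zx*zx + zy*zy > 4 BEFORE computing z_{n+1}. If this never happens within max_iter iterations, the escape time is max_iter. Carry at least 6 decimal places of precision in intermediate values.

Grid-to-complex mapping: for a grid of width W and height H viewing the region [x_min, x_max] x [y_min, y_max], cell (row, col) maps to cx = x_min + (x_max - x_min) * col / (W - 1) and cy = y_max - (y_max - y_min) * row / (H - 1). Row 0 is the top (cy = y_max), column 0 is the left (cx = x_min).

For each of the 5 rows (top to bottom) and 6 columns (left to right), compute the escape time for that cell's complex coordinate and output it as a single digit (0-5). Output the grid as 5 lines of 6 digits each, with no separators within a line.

Answer: 555555
345555
333344
233333
122222

Derivation:
(row=0, col=0): c = -1.5200 + -0.1400i → escape time 5
(row=0, col=1): c = -1.3740 + -0.1400i → escape time 5
(row=0, col=2): c = -1.2280 + -0.1400i → escape time 5
(row=0, col=3): c = -1.0820 + -0.1400i → escape time 5
(row=0, col=4): c = -0.9360 + -0.1400i → escape time 5
(row=0, col=5): c = -0.7900 + -0.1400i → escape time 5
(row=1, col=0): c = -1.5200 + -0.4300i → escape time 3
(row=1, col=1): c = -1.3740 + -0.4300i → escape time 4
(row=1, col=2): c = -1.2280 + -0.4300i → escape time 5
(row=1, col=3): c = -1.0820 + -0.4300i → escape time 5
(row=1, col=4): c = -0.9360 + -0.4300i → escape time 5
(row=1, col=5): c = -0.7900 + -0.4300i → escape time 5
(row=2, col=0): c = -1.5200 + -0.7200i → escape time 3
(row=2, col=1): c = -1.3740 + -0.7200i → escape time 3
(row=2, col=2): c = -1.2280 + -0.7200i → escape time 3
(row=2, col=3): c = -1.0820 + -0.7200i → escape time 3
(row=2, col=4): c = -0.9360 + -0.7200i → escape time 4
(row=2, col=5): c = -0.7900 + -0.7200i → escape time 4
(row=3, col=0): c = -1.5200 + -1.0100i → escape time 2
(row=3, col=1): c = -1.3740 + -1.0100i → escape time 3
(row=3, col=2): c = -1.2280 + -1.0100i → escape time 3
(row=3, col=3): c = -1.0820 + -1.0100i → escape time 3
(row=3, col=4): c = -0.9360 + -1.0100i → escape time 3
(row=3, col=5): c = -0.7900 + -1.0100i → escape time 3
(row=4, col=0): c = -1.5200 + -1.3000i → escape time 1
(row=4, col=1): c = -1.3740 + -1.3000i → escape time 2
(row=4, col=2): c = -1.2280 + -1.3000i → escape time 2
(row=4, col=3): c = -1.0820 + -1.3000i → escape time 2
(row=4, col=4): c = -0.9360 + -1.3000i → escape time 2
(row=4, col=5): c = -0.7900 + -1.3000i → escape time 2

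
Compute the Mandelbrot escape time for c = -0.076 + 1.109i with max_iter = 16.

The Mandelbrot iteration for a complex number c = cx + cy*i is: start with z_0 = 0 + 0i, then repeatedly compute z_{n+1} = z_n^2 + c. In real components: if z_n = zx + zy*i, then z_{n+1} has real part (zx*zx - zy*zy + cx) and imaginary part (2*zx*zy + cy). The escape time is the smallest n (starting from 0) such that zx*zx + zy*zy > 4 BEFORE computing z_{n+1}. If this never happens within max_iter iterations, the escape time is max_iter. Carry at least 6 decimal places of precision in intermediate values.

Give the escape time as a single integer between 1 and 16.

Answer: 5

Derivation:
z_0 = 0 + 0i, c = -0.0760 + 1.1090i
Iter 1: z = -0.0760 + 1.1090i, |z|^2 = 1.2357
Iter 2: z = -1.3001 + 0.9404i, |z|^2 = 2.5747
Iter 3: z = 0.7299 + -1.3363i, |z|^2 = 2.3184
Iter 4: z = -1.3291 + -0.8417i, |z|^2 = 2.4748
Iter 5: z = 0.9820 + 3.3462i, |z|^2 = 12.1615
Escaped at iteration 5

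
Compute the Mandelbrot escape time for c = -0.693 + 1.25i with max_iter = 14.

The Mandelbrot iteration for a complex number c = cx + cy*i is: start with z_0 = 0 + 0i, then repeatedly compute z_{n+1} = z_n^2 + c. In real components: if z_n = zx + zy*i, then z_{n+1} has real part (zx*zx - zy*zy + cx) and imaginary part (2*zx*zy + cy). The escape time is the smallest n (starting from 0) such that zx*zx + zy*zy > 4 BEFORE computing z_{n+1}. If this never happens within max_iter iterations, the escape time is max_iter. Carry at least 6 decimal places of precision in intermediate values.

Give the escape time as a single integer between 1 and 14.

Answer: 3

Derivation:
z_0 = 0 + 0i, c = -0.6930 + 1.2500i
Iter 1: z = -0.6930 + 1.2500i, |z|^2 = 2.0427
Iter 2: z = -1.7753 + -0.4825i, |z|^2 = 3.3843
Iter 3: z = 2.2257 + 2.9631i, |z|^2 = 13.7338
Escaped at iteration 3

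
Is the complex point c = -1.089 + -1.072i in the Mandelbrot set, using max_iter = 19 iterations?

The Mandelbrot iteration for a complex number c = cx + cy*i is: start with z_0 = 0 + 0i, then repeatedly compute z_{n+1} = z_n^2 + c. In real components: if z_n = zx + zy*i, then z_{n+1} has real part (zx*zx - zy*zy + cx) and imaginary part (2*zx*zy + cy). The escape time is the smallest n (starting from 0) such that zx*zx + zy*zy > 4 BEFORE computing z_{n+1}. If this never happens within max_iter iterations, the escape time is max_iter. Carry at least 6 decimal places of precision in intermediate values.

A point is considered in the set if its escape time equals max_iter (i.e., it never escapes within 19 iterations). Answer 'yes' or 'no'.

z_0 = 0 + 0i, c = -1.0890 + -1.0720i
Iter 1: z = -1.0890 + -1.0720i, |z|^2 = 2.3351
Iter 2: z = -1.0523 + 1.2628i, |z|^2 = 2.7020
Iter 3: z = -1.5764 + -3.7296i, |z|^2 = 16.3953
Escaped at iteration 3

Answer: no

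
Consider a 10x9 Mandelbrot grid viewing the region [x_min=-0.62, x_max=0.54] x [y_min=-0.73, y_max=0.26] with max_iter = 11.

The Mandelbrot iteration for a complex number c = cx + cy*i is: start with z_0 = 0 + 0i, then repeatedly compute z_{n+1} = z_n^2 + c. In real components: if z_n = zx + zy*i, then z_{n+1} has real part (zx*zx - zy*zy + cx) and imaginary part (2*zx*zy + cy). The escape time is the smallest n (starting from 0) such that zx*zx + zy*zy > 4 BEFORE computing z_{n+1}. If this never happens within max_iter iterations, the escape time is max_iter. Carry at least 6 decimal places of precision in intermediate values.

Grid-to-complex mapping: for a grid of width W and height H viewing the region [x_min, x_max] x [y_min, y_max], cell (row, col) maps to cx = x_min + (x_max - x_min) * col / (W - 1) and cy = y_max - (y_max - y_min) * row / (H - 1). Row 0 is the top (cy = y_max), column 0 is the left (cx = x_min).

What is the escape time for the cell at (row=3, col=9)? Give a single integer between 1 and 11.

z_0 = 0 + 0i, c = 0.5400 + -0.1112i
Iter 1: z = 0.5400 + -0.1112i, |z|^2 = 0.3040
Iter 2: z = 0.8192 + -0.2314i, |z|^2 = 0.7247
Iter 3: z = 1.1576 + -0.4904i, |z|^2 = 1.5805
Iter 4: z = 1.6395 + -1.2466i, |z|^2 = 4.2420
Escaped at iteration 4

Answer: 4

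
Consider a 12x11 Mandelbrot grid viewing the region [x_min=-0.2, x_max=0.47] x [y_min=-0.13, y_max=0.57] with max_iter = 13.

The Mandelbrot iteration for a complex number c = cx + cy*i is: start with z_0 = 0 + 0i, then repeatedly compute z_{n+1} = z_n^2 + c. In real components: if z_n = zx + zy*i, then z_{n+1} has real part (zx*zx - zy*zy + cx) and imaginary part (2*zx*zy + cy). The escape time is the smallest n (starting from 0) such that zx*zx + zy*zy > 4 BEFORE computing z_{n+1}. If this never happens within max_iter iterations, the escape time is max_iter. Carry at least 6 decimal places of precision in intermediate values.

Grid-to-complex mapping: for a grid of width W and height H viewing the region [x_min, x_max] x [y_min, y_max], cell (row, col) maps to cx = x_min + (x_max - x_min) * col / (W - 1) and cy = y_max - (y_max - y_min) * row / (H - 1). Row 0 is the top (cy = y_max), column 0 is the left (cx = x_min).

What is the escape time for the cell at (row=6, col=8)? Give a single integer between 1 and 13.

z_0 = 0 + 0i, c = 0.2873 + 0.1500i
Iter 1: z = 0.2873 + 0.1500i, |z|^2 = 0.1050
Iter 2: z = 0.3473 + 0.2362i, |z|^2 = 0.1764
Iter 3: z = 0.3521 + 0.3141i, |z|^2 = 0.2226
Iter 4: z = 0.3126 + 0.3712i, |z|^2 = 0.2355
Iter 5: z = 0.2472 + 0.3821i, |z|^2 = 0.2071
Iter 6: z = 0.2024 + 0.3389i, |z|^2 = 0.1559
Iter 7: z = 0.2134 + 0.2872i, |z|^2 = 0.1280
Iter 8: z = 0.2503 + 0.2726i, |z|^2 = 0.1369
Iter 9: z = 0.2756 + 0.2865i, |z|^2 = 0.1580
Iter 10: z = 0.2812 + 0.3079i, |z|^2 = 0.1739
Iter 11: z = 0.2715 + 0.3232i, |z|^2 = 0.1782
Iter 12: z = 0.2566 + 0.3255i, |z|^2 = 0.1718

Answer: 13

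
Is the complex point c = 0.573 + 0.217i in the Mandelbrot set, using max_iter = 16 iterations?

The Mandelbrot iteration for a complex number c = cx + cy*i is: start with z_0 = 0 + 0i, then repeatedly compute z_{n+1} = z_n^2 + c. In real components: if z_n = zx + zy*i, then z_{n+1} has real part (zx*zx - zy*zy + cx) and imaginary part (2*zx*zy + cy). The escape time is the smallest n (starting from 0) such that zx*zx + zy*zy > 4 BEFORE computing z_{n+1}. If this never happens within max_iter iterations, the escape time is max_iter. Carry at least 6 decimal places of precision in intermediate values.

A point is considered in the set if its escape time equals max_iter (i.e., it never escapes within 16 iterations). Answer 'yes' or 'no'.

z_0 = 0 + 0i, c = 0.5730 + 0.2170i
Iter 1: z = 0.5730 + 0.2170i, |z|^2 = 0.3754
Iter 2: z = 0.8542 + 0.4657i, |z|^2 = 0.9466
Iter 3: z = 1.0859 + 1.0126i, |z|^2 = 2.2045
Iter 4: z = 0.7267 + 2.4161i, |z|^2 = 6.3657
Escaped at iteration 4

Answer: no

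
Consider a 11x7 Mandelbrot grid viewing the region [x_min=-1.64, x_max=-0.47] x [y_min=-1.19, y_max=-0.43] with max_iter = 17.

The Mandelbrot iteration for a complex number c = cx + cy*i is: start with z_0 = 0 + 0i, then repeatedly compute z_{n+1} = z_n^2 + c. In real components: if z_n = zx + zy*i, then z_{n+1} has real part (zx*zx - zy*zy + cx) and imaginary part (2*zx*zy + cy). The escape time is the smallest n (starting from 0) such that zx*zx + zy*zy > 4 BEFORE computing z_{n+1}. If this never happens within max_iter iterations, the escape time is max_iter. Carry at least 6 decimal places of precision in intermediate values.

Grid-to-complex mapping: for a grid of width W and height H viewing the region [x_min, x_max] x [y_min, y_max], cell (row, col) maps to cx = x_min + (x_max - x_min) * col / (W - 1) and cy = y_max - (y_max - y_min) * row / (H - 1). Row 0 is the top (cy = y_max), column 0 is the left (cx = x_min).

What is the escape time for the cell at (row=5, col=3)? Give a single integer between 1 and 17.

z_0 = 0 + 0i, c = -1.2890 + -1.0633i
Iter 1: z = -1.2890 + -1.0633i, |z|^2 = 2.7922
Iter 2: z = -0.7582 + 1.6779i, |z|^2 = 3.3903
Iter 3: z = -3.5297 + -3.6076i, |z|^2 = 25.4735
Escaped at iteration 3

Answer: 3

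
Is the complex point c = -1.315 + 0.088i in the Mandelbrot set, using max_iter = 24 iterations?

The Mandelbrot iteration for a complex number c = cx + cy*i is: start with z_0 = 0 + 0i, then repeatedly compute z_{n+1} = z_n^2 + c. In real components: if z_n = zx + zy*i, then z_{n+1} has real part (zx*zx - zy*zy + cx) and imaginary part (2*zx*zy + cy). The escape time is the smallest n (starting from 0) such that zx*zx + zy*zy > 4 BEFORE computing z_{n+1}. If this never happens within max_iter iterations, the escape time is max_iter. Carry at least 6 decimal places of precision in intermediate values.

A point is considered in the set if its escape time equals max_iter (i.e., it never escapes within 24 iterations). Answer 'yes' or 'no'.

Answer: no

Derivation:
z_0 = 0 + 0i, c = -1.3150 + 0.0880i
Iter 1: z = -1.3150 + 0.0880i, |z|^2 = 1.7370
Iter 2: z = 0.4065 + -0.1434i, |z|^2 = 0.1858
Iter 3: z = -1.1703 + -0.0286i, |z|^2 = 1.3705
Iter 4: z = 0.0539 + 0.1550i, |z|^2 = 0.0269
Iter 5: z = -1.3361 + 0.1047i, |z|^2 = 1.7962
Iter 6: z = 0.4592 + -0.1918i, |z|^2 = 0.2477
Iter 7: z = -1.1409 + -0.0882i, |z|^2 = 1.3094
Iter 8: z = -0.0211 + 0.2892i, |z|^2 = 0.0841
Iter 9: z = -1.3982 + 0.0758i, |z|^2 = 1.9606
Iter 10: z = 0.6341 + -0.1239i, |z|^2 = 0.4175
Iter 11: z = -0.9283 + -0.0691i, |z|^2 = 0.8664
Iter 12: z = -0.4581 + 0.2163i, |z|^2 = 0.2567
Iter 13: z = -1.1519 + -0.1102i, |z|^2 = 1.3391
Iter 14: z = -0.0002 + 0.3420i, |z|^2 = 0.1169
Iter 15: z = -1.4319 + 0.0878i, |z|^2 = 2.0581
Iter 16: z = 0.7277 + -0.1636i, |z|^2 = 0.5563
Iter 17: z = -0.8122 + -0.1501i, |z|^2 = 0.6822
Iter 18: z = -0.6779 + 0.3318i, |z|^2 = 0.5696
Iter 19: z = -0.9656 + -0.3618i, |z|^2 = 1.0633
Iter 20: z = -0.5136 + 0.7868i, |z|^2 = 0.8827
Iter 21: z = -1.6702 + -0.7201i, |z|^2 = 3.3082
Iter 22: z = 0.9562 + 2.4935i, |z|^2 = 7.1317
Escaped at iteration 22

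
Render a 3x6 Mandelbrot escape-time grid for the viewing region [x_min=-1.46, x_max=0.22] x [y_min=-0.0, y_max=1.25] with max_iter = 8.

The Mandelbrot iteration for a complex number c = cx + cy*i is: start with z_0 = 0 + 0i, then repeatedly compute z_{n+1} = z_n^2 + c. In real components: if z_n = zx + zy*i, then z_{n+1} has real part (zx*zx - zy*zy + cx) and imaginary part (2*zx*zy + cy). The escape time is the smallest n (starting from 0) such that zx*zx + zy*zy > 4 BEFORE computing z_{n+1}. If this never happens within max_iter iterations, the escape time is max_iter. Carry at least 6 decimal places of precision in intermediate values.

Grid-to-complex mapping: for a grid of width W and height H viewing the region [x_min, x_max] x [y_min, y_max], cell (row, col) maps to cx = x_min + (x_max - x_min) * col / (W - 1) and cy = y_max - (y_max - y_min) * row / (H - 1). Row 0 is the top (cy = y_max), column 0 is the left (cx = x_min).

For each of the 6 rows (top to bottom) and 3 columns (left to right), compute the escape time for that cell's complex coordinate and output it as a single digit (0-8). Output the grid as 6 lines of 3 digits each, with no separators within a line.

Answer: 232
344
356
388
588
888

Derivation:
(row=0, col=0): c = -1.4600 + 1.2500i → escape time 2
(row=0, col=1): c = -0.6200 + 1.2500i → escape time 3
(row=0, col=2): c = 0.2200 + 1.2500i → escape time 2
(row=1, col=0): c = -1.4600 + 1.0000i → escape time 3
(row=1, col=1): c = -0.6200 + 1.0000i → escape time 4
(row=1, col=2): c = 0.2200 + 1.0000i → escape time 4
(row=2, col=0): c = -1.4600 + 0.7500i → escape time 3
(row=2, col=1): c = -0.6200 + 0.7500i → escape time 5
(row=2, col=2): c = 0.2200 + 0.7500i → escape time 6
(row=3, col=0): c = -1.4600 + 0.5000i → escape time 3
(row=3, col=1): c = -0.6200 + 0.5000i → escape time 8
(row=3, col=2): c = 0.2200 + 0.5000i → escape time 8
(row=4, col=0): c = -1.4600 + 0.2500i → escape time 5
(row=4, col=1): c = -0.6200 + 0.2500i → escape time 8
(row=4, col=2): c = 0.2200 + 0.2500i → escape time 8
(row=5, col=0): c = -1.4600 + 0.0000i → escape time 8
(row=5, col=1): c = -0.6200 + 0.0000i → escape time 8
(row=5, col=2): c = 0.2200 + 0.0000i → escape time 8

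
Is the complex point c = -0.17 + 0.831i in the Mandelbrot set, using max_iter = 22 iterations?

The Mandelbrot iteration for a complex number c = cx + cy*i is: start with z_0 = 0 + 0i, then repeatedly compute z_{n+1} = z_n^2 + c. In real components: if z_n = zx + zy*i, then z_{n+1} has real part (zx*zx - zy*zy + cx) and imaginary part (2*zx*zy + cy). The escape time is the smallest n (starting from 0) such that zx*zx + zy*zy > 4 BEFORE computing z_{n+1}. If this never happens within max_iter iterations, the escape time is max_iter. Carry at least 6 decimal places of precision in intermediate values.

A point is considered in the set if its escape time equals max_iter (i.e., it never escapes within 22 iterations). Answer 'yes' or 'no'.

Answer: yes

Derivation:
z_0 = 0 + 0i, c = -0.1700 + 0.8310i
Iter 1: z = -0.1700 + 0.8310i, |z|^2 = 0.7195
Iter 2: z = -0.8317 + 0.5485i, |z|^2 = 0.9925
Iter 3: z = 0.2209 + -0.0813i, |z|^2 = 0.0554
Iter 4: z = -0.1278 + 0.7951i, |z|^2 = 0.6485
Iter 5: z = -0.7859 + 0.6277i, |z|^2 = 1.0116
Iter 6: z = 0.0535 + -0.1556i, |z|^2 = 0.0271
Iter 7: z = -0.1913 + 0.8143i, |z|^2 = 0.6998
Iter 8: z = -0.7965 + 0.5194i, |z|^2 = 0.9042
Iter 9: z = 0.1947 + 0.0036i, |z|^2 = 0.0379
Iter 10: z = -0.1321 + 0.8324i, |z|^2 = 0.7104
Iter 11: z = -0.8455 + 0.6111i, |z|^2 = 1.0882
Iter 12: z = 0.1714 + -0.2023i, |z|^2 = 0.0703
Iter 13: z = -0.1816 + 0.7617i, |z|^2 = 0.6131
Iter 14: z = -0.7172 + 0.5544i, |z|^2 = 0.8217
Iter 15: z = 0.0369 + 0.0358i, |z|^2 = 0.0026
Iter 16: z = -0.1699 + 0.8336i, |z|^2 = 0.7238
Iter 17: z = -0.8361 + 0.5477i, |z|^2 = 0.9990
Iter 18: z = 0.2291 + -0.0849i, |z|^2 = 0.0597
Iter 19: z = -0.1247 + 0.7921i, |z|^2 = 0.6430
Iter 20: z = -0.7819 + 0.6334i, |z|^2 = 1.0126
Iter 21: z = 0.0402 + -0.1595i, |z|^2 = 0.0271
Did not escape in 22 iterations → in set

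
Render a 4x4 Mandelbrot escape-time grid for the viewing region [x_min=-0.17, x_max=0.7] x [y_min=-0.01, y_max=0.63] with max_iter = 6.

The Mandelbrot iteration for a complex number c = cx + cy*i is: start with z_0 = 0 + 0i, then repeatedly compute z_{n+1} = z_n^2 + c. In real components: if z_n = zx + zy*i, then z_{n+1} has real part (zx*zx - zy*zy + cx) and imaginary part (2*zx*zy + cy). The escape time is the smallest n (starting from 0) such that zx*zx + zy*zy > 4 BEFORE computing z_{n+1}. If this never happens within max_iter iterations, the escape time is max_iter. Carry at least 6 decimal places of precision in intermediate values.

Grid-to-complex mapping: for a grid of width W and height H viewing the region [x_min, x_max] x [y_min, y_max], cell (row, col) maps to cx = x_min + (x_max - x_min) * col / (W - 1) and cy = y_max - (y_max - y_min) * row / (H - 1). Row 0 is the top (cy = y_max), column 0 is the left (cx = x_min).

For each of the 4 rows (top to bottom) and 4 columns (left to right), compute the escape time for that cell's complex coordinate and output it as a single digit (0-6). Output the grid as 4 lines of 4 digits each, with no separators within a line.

(row=0, col=0): c = -0.1700 + 0.6300i → escape time 6
(row=0, col=1): c = 0.1200 + 0.6300i → escape time 6
(row=0, col=2): c = 0.4100 + 0.6300i → escape time 6
(row=0, col=3): c = 0.7000 + 0.6300i → escape time 3
(row=1, col=0): c = -0.1700 + 0.4167i → escape time 6
(row=1, col=1): c = 0.1200 + 0.4167i → escape time 6
(row=1, col=2): c = 0.4100 + 0.4167i → escape time 6
(row=1, col=3): c = 0.7000 + 0.4167i → escape time 3
(row=2, col=0): c = -0.1700 + 0.2033i → escape time 6
(row=2, col=1): c = 0.1200 + 0.2033i → escape time 6
(row=2, col=2): c = 0.4100 + 0.2033i → escape time 6
(row=2, col=3): c = 0.7000 + 0.2033i → escape time 3
(row=3, col=0): c = -0.1700 + -0.0100i → escape time 6
(row=3, col=1): c = 0.1200 + -0.0100i → escape time 6
(row=3, col=2): c = 0.4100 + -0.0100i → escape time 6
(row=3, col=3): c = 0.7000 + -0.0100i → escape time 3

Answer: 6663
6663
6663
6663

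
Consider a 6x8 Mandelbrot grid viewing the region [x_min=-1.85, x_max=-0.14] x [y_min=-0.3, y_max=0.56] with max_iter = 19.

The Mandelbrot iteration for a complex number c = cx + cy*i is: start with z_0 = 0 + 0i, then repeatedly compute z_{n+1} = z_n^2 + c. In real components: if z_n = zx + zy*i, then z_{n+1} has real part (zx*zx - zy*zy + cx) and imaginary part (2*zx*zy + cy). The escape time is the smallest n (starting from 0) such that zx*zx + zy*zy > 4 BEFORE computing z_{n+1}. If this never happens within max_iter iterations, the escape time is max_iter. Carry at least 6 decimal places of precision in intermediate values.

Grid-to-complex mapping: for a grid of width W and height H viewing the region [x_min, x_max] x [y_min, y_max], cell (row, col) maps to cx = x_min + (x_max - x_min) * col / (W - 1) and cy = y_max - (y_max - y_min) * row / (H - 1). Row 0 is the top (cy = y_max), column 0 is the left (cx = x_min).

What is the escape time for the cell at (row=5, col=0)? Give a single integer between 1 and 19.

z_0 = 0 + 0i, c = -1.8500 + -0.0543i
Iter 1: z = -1.8500 + -0.0543i, |z|^2 = 3.4254
Iter 2: z = 1.5696 + 0.1466i, |z|^2 = 2.4850
Iter 3: z = 0.5920 + 0.4058i, |z|^2 = 0.5152
Iter 4: z = -1.6642 + 0.4262i, |z|^2 = 2.9512
Iter 5: z = 0.7379 + -1.4729i, |z|^2 = 2.7140
Iter 6: z = -3.4749 + -2.2281i, |z|^2 = 17.0392
Escaped at iteration 6

Answer: 6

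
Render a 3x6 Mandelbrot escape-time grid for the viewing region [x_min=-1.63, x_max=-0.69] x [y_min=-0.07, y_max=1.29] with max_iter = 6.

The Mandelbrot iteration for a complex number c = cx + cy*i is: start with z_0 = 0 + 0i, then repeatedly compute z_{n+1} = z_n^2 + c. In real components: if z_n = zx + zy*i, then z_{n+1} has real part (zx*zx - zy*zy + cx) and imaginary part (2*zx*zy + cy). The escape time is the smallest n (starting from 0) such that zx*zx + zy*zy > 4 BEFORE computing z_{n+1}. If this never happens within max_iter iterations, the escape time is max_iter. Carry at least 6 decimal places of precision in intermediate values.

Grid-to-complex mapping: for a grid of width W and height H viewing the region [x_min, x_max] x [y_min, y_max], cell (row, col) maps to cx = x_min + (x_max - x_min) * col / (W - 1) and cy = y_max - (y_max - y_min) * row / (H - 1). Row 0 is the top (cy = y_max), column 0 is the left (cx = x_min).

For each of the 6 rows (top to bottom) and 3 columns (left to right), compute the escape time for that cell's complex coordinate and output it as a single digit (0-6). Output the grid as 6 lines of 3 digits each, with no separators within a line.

Answer: 123
233
334
356
566
666

Derivation:
(row=0, col=0): c = -1.6300 + 1.2900i → escape time 1
(row=0, col=1): c = -1.1600 + 1.2900i → escape time 2
(row=0, col=2): c = -0.6900 + 1.2900i → escape time 3
(row=1, col=0): c = -1.6300 + 1.0180i → escape time 2
(row=1, col=1): c = -1.1600 + 1.0180i → escape time 3
(row=1, col=2): c = -0.6900 + 1.0180i → escape time 3
(row=2, col=0): c = -1.6300 + 0.7460i → escape time 3
(row=2, col=1): c = -1.1600 + 0.7460i → escape time 3
(row=2, col=2): c = -0.6900 + 0.7460i → escape time 4
(row=3, col=0): c = -1.6300 + 0.4740i → escape time 3
(row=3, col=1): c = -1.1600 + 0.4740i → escape time 5
(row=3, col=2): c = -0.6900 + 0.4740i → escape time 6
(row=4, col=0): c = -1.6300 + 0.2020i → escape time 5
(row=4, col=1): c = -1.1600 + 0.2020i → escape time 6
(row=4, col=2): c = -0.6900 + 0.2020i → escape time 6
(row=5, col=0): c = -1.6300 + -0.0700i → escape time 6
(row=5, col=1): c = -1.1600 + -0.0700i → escape time 6
(row=5, col=2): c = -0.6900 + -0.0700i → escape time 6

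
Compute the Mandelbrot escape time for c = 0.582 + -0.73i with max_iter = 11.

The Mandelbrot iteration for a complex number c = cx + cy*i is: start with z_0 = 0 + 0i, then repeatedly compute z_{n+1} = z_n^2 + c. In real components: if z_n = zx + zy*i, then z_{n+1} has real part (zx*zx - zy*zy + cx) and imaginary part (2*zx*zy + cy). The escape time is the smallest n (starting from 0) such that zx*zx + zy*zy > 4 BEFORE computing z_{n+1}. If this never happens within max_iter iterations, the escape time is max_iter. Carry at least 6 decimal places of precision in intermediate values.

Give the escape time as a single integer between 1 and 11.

z_0 = 0 + 0i, c = 0.5820 + -0.7300i
Iter 1: z = 0.5820 + -0.7300i, |z|^2 = 0.8716
Iter 2: z = 0.3878 + -1.5797i, |z|^2 = 2.6459
Iter 3: z = -1.7631 + -1.9553i, |z|^2 = 6.9318
Escaped at iteration 3

Answer: 3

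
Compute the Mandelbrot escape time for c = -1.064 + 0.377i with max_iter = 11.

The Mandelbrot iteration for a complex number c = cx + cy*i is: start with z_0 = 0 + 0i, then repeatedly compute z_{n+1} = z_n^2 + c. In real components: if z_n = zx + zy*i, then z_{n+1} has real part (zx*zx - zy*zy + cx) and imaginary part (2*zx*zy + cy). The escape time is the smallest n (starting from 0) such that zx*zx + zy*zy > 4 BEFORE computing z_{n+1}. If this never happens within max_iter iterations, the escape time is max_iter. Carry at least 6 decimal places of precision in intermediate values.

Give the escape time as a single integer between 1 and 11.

Answer: 8

Derivation:
z_0 = 0 + 0i, c = -1.0640 + 0.3770i
Iter 1: z = -1.0640 + 0.3770i, |z|^2 = 1.2742
Iter 2: z = -0.0740 + -0.4253i, |z|^2 = 0.1863
Iter 3: z = -1.2394 + 0.4400i, |z|^2 = 1.7296
Iter 4: z = 0.2784 + -0.7136i, |z|^2 = 0.5867
Iter 5: z = -1.4956 + -0.0204i, |z|^2 = 2.2373
Iter 6: z = 1.1725 + 0.4379i, |z|^2 = 1.5665
Iter 7: z = 0.1189 + 1.4040i, |z|^2 = 1.9853
Iter 8: z = -3.0210 + 0.7109i, |z|^2 = 9.6318
Escaped at iteration 8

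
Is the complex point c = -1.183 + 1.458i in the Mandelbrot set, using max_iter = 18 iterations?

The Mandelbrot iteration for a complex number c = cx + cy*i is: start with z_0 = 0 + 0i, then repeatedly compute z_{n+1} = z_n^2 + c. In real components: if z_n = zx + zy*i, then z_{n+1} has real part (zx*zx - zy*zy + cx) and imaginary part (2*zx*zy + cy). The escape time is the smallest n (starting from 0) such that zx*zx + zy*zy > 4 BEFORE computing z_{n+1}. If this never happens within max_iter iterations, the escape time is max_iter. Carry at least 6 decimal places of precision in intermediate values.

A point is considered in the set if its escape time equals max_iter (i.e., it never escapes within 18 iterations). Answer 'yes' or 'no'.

z_0 = 0 + 0i, c = -1.1830 + 1.4580i
Iter 1: z = -1.1830 + 1.4580i, |z|^2 = 3.5253
Iter 2: z = -1.9093 + -1.9916i, |z|^2 = 7.6119
Escaped at iteration 2

Answer: no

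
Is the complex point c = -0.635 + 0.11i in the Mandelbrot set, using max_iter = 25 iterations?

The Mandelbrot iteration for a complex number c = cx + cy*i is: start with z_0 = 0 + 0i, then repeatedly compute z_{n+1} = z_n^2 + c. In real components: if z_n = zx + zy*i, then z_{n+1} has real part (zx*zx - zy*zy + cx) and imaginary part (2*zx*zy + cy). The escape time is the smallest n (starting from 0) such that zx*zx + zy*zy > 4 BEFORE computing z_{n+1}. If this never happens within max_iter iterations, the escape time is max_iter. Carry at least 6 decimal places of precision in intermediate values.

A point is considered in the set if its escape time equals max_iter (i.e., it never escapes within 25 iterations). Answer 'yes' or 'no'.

Answer: yes

Derivation:
z_0 = 0 + 0i, c = -0.6350 + 0.1100i
Iter 1: z = -0.6350 + 0.1100i, |z|^2 = 0.4153
Iter 2: z = -0.2439 + -0.0297i, |z|^2 = 0.0604
Iter 3: z = -0.5764 + 0.1245i, |z|^2 = 0.3477
Iter 4: z = -0.3183 + -0.0335i, |z|^2 = 0.1024
Iter 5: z = -0.5348 + 0.1313i, |z|^2 = 0.3033
Iter 6: z = -0.3662 + -0.0305i, |z|^2 = 0.1350
Iter 7: z = -0.5018 + 0.1323i, |z|^2 = 0.2693
Iter 8: z = -0.4007 + -0.0228i, |z|^2 = 0.1611
Iter 9: z = -0.4750 + 0.1283i, |z|^2 = 0.2421
Iter 10: z = -0.4258 + -0.0119i, |z|^2 = 0.1815
Iter 11: z = -0.4538 + 0.1201i, |z|^2 = 0.2204
Iter 12: z = -0.4435 + 0.0010i, |z|^2 = 0.1967
Iter 13: z = -0.4383 + 0.1091i, |z|^2 = 0.2040
Iter 14: z = -0.4548 + 0.0143i, |z|^2 = 0.2070
Iter 15: z = -0.4284 + 0.0969i, |z|^2 = 0.1929
Iter 16: z = -0.4609 + 0.0269i, |z|^2 = 0.2131
Iter 17: z = -0.4233 + 0.0852i, |z|^2 = 0.1864
Iter 18: z = -0.4631 + 0.0379i, |z|^2 = 0.2159
Iter 19: z = -0.4220 + 0.0749i, |z|^2 = 0.1837
Iter 20: z = -0.4625 + 0.0468i, |z|^2 = 0.2161
Iter 21: z = -0.4233 + 0.0667i, |z|^2 = 0.1836
Iter 22: z = -0.4603 + 0.0535i, |z|^2 = 0.2147
Iter 23: z = -0.4260 + 0.0607i, |z|^2 = 0.1852
Iter 24: z = -0.4572 + 0.0583i, |z|^2 = 0.2124
Did not escape in 25 iterations → in set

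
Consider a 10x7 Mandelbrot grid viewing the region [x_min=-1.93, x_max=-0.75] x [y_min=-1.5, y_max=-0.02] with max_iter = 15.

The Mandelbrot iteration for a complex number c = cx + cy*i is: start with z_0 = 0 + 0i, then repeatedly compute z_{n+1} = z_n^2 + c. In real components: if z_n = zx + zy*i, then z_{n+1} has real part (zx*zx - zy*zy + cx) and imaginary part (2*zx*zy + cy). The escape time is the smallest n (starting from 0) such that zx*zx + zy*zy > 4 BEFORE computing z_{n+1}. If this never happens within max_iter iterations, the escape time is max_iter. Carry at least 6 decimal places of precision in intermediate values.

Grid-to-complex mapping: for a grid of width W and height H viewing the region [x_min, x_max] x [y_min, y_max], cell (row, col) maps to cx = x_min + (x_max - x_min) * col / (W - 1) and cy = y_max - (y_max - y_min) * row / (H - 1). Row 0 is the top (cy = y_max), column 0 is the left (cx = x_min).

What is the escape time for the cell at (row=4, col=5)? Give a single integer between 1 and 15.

Answer: 3

Derivation:
z_0 = 0 + 0i, c = -1.2744 + -1.0067i
Iter 1: z = -1.2744 + -1.0067i, |z|^2 = 2.6376
Iter 2: z = -0.6636 + 1.5592i, |z|^2 = 2.8715
Iter 3: z = -3.2652 + -3.0761i, |z|^2 = 20.1240
Escaped at iteration 3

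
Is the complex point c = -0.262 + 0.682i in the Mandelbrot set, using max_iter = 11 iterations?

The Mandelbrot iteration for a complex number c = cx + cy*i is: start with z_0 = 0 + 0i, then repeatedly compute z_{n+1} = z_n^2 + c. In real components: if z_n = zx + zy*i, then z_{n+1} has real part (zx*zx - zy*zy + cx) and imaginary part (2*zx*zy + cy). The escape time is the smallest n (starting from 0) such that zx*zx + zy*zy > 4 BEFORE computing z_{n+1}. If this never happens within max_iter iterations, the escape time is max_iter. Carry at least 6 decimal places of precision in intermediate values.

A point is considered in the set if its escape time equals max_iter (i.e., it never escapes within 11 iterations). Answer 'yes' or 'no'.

Answer: yes

Derivation:
z_0 = 0 + 0i, c = -0.2620 + 0.6820i
Iter 1: z = -0.2620 + 0.6820i, |z|^2 = 0.5338
Iter 2: z = -0.6585 + 0.3246i, |z|^2 = 0.5390
Iter 3: z = 0.0662 + 0.2545i, |z|^2 = 0.0691
Iter 4: z = -0.3224 + 0.7157i, |z|^2 = 0.6161
Iter 5: z = -0.6703 + 0.2206i, |z|^2 = 0.4979
Iter 6: z = 0.1387 + 0.3863i, |z|^2 = 0.1685
Iter 7: z = -0.3920 + 0.7891i, |z|^2 = 0.7764
Iter 8: z = -0.7310 + 0.0633i, |z|^2 = 0.5384
Iter 9: z = 0.2684 + 0.5895i, |z|^2 = 0.4195
Iter 10: z = -0.5374 + 0.9985i, |z|^2 = 1.2857
Did not escape in 11 iterations → in set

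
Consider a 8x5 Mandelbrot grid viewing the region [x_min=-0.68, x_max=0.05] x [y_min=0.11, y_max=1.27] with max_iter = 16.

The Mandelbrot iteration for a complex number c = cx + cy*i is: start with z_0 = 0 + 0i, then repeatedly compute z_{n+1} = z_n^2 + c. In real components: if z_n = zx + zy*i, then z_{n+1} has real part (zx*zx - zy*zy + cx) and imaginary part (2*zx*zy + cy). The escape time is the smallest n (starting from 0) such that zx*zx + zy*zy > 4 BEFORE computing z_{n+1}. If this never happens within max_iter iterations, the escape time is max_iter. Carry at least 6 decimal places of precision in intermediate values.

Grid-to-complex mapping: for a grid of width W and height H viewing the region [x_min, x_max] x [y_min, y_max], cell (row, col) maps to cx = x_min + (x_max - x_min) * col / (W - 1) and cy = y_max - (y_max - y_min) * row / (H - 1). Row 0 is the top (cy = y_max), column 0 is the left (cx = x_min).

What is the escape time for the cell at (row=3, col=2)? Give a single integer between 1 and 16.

Answer: 16

Derivation:
z_0 = 0 + 0i, c = -0.4714 + 0.4000i
Iter 1: z = -0.4714 + 0.4000i, |z|^2 = 0.3822
Iter 2: z = -0.4092 + 0.0229i, |z|^2 = 0.1680
Iter 3: z = -0.3045 + 0.3813i, |z|^2 = 0.2381
Iter 4: z = -0.5241 + 0.1678i, |z|^2 = 0.3028
Iter 5: z = -0.2249 + 0.2241i, |z|^2 = 0.1008
Iter 6: z = -0.4711 + 0.2992i, |z|^2 = 0.3114
Iter 7: z = -0.3390 + 0.1181i, |z|^2 = 0.1289
Iter 8: z = -0.3705 + 0.3199i, |z|^2 = 0.2396
Iter 9: z = -0.4365 + 0.1630i, |z|^2 = 0.2171
Iter 10: z = -0.3074 + 0.2577i, |z|^2 = 0.1609
Iter 11: z = -0.4433 + 0.2415i, |z|^2 = 0.2549
Iter 12: z = -0.3332 + 0.1858i, |z|^2 = 0.1456
Iter 13: z = -0.3949 + 0.2761i, |z|^2 = 0.2322
Iter 14: z = -0.3917 + 0.1819i, |z|^2 = 0.1865
Iter 15: z = -0.3511 + 0.2575i, |z|^2 = 0.1895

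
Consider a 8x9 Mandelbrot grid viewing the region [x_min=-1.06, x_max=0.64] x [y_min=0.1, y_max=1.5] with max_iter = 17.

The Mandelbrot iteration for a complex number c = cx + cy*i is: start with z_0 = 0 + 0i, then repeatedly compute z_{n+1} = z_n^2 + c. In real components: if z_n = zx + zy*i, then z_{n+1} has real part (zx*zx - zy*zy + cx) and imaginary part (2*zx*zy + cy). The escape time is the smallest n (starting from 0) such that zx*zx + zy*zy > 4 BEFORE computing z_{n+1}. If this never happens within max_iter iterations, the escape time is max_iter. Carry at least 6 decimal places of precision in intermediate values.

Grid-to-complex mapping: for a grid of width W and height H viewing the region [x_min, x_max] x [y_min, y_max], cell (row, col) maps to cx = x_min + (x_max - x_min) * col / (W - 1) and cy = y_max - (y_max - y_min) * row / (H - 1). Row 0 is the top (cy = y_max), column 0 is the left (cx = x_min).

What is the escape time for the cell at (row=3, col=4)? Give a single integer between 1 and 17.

z_0 = 0 + 0i, c = -0.0886 + 0.9750i
Iter 1: z = -0.0886 + 0.9750i, |z|^2 = 0.9585
Iter 2: z = -1.0314 + 0.8023i, |z|^2 = 1.7073
Iter 3: z = 0.3315 + -0.6799i, |z|^2 = 0.5721
Iter 4: z = -0.4409 + 0.5243i, |z|^2 = 0.4693
Iter 5: z = -0.1690 + 0.5126i, |z|^2 = 0.2914
Iter 6: z = -0.3228 + 0.8017i, |z|^2 = 0.7469
Iter 7: z = -0.6271 + 0.4575i, |z|^2 = 0.6025
Iter 8: z = 0.0954 + 0.4013i, |z|^2 = 0.1701
Iter 9: z = -0.2405 + 1.0516i, |z|^2 = 1.1636
Iter 10: z = -1.1365 + 0.4693i, |z|^2 = 1.5119
Iter 11: z = 0.9830 + -0.0917i, |z|^2 = 0.9746
Iter 12: z = 0.8692 + 0.7948i, |z|^2 = 1.3873
Iter 13: z = 0.0353 + 2.3567i, |z|^2 = 5.5554
Escaped at iteration 13

Answer: 13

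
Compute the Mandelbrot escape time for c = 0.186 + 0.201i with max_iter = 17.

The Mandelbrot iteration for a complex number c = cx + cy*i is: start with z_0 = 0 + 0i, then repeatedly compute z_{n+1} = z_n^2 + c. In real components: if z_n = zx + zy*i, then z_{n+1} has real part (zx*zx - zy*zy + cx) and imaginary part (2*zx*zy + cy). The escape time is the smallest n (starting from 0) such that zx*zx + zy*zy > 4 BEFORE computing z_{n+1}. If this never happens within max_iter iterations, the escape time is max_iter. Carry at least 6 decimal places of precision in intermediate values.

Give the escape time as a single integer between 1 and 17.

Answer: 17

Derivation:
z_0 = 0 + 0i, c = 0.1860 + 0.2010i
Iter 1: z = 0.1860 + 0.2010i, |z|^2 = 0.0750
Iter 2: z = 0.1802 + 0.2758i, |z|^2 = 0.1085
Iter 3: z = 0.1424 + 0.3004i, |z|^2 = 0.1105
Iter 4: z = 0.1161 + 0.2866i, |z|^2 = 0.0956
Iter 5: z = 0.1174 + 0.2675i, |z|^2 = 0.0853
Iter 6: z = 0.1282 + 0.2638i, |z|^2 = 0.0860
Iter 7: z = 0.1329 + 0.2686i, |z|^2 = 0.0898
Iter 8: z = 0.1315 + 0.2724i, |z|^2 = 0.0915
Iter 9: z = 0.1291 + 0.2726i, |z|^2 = 0.0910
Iter 10: z = 0.1283 + 0.2714i, |z|^2 = 0.0901
Iter 11: z = 0.1288 + 0.2707i, |z|^2 = 0.0899
Iter 12: z = 0.1293 + 0.2707i, |z|^2 = 0.0900
Iter 13: z = 0.1294 + 0.2710i, |z|^2 = 0.0902
Iter 14: z = 0.1293 + 0.2712i, |z|^2 = 0.0902
Iter 15: z = 0.1292 + 0.2711i, |z|^2 = 0.0902
Iter 16: z = 0.1292 + 0.2711i, |z|^2 = 0.0902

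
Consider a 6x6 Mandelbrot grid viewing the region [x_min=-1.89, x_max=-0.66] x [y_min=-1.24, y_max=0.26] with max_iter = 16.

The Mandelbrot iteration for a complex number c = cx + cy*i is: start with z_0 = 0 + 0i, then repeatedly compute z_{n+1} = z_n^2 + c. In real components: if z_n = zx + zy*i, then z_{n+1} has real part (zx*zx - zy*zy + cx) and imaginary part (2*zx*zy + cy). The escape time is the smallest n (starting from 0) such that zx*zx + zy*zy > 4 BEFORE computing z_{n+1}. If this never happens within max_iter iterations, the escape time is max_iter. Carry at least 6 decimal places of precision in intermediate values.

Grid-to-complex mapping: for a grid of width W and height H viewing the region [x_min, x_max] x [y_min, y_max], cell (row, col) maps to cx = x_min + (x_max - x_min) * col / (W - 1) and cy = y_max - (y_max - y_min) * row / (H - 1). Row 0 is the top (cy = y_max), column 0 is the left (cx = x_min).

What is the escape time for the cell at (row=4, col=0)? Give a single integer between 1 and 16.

z_0 = 0 + 0i, c = -1.8900 + -0.9400i
Iter 1: z = -1.8900 + -0.9400i, |z|^2 = 4.4557
Escaped at iteration 1

Answer: 1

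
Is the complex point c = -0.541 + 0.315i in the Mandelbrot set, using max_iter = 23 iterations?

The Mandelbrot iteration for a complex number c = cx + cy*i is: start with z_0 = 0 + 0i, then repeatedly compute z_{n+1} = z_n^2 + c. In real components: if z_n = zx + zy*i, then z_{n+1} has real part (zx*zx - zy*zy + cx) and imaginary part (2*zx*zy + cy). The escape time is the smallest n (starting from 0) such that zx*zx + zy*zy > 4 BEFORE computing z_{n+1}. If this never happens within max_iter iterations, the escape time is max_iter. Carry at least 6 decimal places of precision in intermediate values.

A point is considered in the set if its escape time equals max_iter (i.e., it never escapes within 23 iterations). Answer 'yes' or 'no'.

Answer: yes

Derivation:
z_0 = 0 + 0i, c = -0.5410 + 0.3150i
Iter 1: z = -0.5410 + 0.3150i, |z|^2 = 0.3919
Iter 2: z = -0.3475 + -0.0258i, |z|^2 = 0.1215
Iter 3: z = -0.4209 + 0.3330i, |z|^2 = 0.2880
Iter 4: z = -0.4747 + 0.0347i, |z|^2 = 0.2266
Iter 5: z = -0.3168 + 0.2820i, |z|^2 = 0.1799
Iter 6: z = -0.5201 + 0.1363i, |z|^2 = 0.2891
Iter 7: z = -0.2890 + 0.1732i, |z|^2 = 0.1135
Iter 8: z = -0.4875 + 0.2149i, |z|^2 = 0.2838
Iter 9: z = -0.3495 + 0.1055i, |z|^2 = 0.1333
Iter 10: z = -0.4300 + 0.2412i, |z|^2 = 0.2431
Iter 11: z = -0.4143 + 0.1076i, |z|^2 = 0.1832
Iter 12: z = -0.3809 + 0.2259i, |z|^2 = 0.1961
Iter 13: z = -0.4469 + 0.1429i, |z|^2 = 0.2202
Iter 14: z = -0.3617 + 0.1872i, |z|^2 = 0.1659
Iter 15: z = -0.4452 + 0.1796i, |z|^2 = 0.2305
Iter 16: z = -0.3750 + 0.1551i, |z|^2 = 0.1647
Iter 17: z = -0.4244 + 0.1987i, |z|^2 = 0.2196
Iter 18: z = -0.4003 + 0.1464i, |z|^2 = 0.1817
Iter 19: z = -0.4022 + 0.1978i, |z|^2 = 0.2009
Iter 20: z = -0.4184 + 0.1559i, |z|^2 = 0.1994
Iter 21: z = -0.3902 + 0.1846i, |z|^2 = 0.1863
Iter 22: z = -0.4228 + 0.1710i, |z|^2 = 0.2080
Did not escape in 23 iterations → in set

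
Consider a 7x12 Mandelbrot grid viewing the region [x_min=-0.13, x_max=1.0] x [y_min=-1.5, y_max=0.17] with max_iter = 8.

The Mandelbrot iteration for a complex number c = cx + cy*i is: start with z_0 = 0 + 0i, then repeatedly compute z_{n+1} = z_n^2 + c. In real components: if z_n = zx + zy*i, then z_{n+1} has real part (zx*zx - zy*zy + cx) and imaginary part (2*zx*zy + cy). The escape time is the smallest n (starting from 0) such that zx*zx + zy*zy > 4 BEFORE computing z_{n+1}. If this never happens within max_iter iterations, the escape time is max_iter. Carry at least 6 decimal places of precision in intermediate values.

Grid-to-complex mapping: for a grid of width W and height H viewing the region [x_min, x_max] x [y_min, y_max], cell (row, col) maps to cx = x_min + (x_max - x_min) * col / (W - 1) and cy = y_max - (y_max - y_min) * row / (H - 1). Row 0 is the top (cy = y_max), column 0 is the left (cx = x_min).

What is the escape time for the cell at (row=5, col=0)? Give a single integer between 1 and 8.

z_0 = 0 + 0i, c = -0.1300 + -0.5891i
Iter 1: z = -0.1300 + -0.5891i, |z|^2 = 0.3639
Iter 2: z = -0.4601 + -0.4359i, |z|^2 = 0.4018
Iter 3: z = -0.1083 + -0.1879i, |z|^2 = 0.0470
Iter 4: z = -0.1536 + -0.5484i, |z|^2 = 0.3243
Iter 5: z = -0.4071 + -0.4206i, |z|^2 = 0.3427
Iter 6: z = -0.1412 + -0.2466i, |z|^2 = 0.0807
Iter 7: z = -0.1709 + -0.5195i, |z|^2 = 0.2990

Answer: 8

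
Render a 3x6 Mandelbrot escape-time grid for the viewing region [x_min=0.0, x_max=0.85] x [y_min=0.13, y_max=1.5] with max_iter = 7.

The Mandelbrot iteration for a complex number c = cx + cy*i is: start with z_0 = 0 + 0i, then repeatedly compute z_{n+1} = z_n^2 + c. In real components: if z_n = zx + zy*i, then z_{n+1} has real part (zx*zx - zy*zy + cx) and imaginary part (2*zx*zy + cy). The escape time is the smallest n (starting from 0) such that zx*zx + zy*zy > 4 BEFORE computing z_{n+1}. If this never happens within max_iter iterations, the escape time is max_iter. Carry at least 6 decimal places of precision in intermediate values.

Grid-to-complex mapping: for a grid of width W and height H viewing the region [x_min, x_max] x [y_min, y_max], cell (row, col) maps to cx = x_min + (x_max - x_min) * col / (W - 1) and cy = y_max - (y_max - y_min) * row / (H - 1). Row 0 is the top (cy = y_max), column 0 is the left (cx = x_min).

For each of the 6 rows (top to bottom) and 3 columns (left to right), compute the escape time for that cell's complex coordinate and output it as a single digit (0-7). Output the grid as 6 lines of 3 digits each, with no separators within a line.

Answer: 222
322
732
752
773
773

Derivation:
(row=0, col=0): c = 0.0000 + 1.5000i → escape time 2
(row=0, col=1): c = 0.4250 + 1.5000i → escape time 2
(row=0, col=2): c = 0.8500 + 1.5000i → escape time 2
(row=1, col=0): c = 0.0000 + 1.2260i → escape time 3
(row=1, col=1): c = 0.4250 + 1.2260i → escape time 2
(row=1, col=2): c = 0.8500 + 1.2260i → escape time 2
(row=2, col=0): c = 0.0000 + 0.9520i → escape time 7
(row=2, col=1): c = 0.4250 + 0.9520i → escape time 3
(row=2, col=2): c = 0.8500 + 0.9520i → escape time 2
(row=3, col=0): c = 0.0000 + 0.6780i → escape time 7
(row=3, col=1): c = 0.4250 + 0.6780i → escape time 5
(row=3, col=2): c = 0.8500 + 0.6780i → escape time 2
(row=4, col=0): c = 0.0000 + 0.4040i → escape time 7
(row=4, col=1): c = 0.4250 + 0.4040i → escape time 7
(row=4, col=2): c = 0.8500 + 0.4040i → escape time 3
(row=5, col=0): c = 0.0000 + 0.1300i → escape time 7
(row=5, col=1): c = 0.4250 + 0.1300i → escape time 7
(row=5, col=2): c = 0.8500 + 0.1300i → escape time 3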